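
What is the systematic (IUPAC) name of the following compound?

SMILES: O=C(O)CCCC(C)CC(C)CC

The longest carbon chain that includes the –COOH group has 9 carbons, so the parent hydride is nonane.
A carboxylic acid (terminal –COOH) is the principal characteristic group, giving the suffix -oic acid.
Number the chain so that the carboxylic acid carbon is C-1 by definition.
With this numbering: methyl groups at C-5 and C-7.
Assembling the pieces gives 5,7-dimethylnonanoic acid.

5,7-dimethylnonanoic acid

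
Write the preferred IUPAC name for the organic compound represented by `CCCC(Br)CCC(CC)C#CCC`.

8-bromo-5-ethylundec-3-yne

The longest chain bearing the multiple bond is 11 carbons long (undecane).
The chain contains a C≡C triple bond, so the unsaturation ending is -yne.
Number the chain so that numbering from this end puts the triple bond at C-3 rather than C-8.
With this numbering: the triple bond between C-3 and C-4; a bromo group at C-8; an ethyl group at C-5.
The substituents are ordered alphabetically, ignoring any di-/tri- multipliers.
Assembling the pieces gives 8-bromo-5-ethylundec-3-yne.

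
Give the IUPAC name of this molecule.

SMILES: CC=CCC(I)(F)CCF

5,7-difluoro-5-iodohept-2-ene

The longest chain bearing the multiple bond is 7 carbons long (heptane).
The chain contains a C=C double bond, so the unsaturation ending is -ene.
Number the chain so that numbering from this end puts the double bond at C-2 rather than C-5.
With this numbering: the double bond between C-2 and C-3; fluoro groups at C-5 and C-7; an iodo group at C-5.
The substituents are ordered alphabetically, ignoring any di-/tri- multipliers.
Putting it together: 5,7-difluoro-5-iodohept-2-ene.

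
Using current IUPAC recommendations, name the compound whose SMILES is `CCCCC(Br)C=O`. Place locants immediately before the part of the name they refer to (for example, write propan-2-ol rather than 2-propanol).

2-bromohexanal

The longest carbon chain that includes the –CHO group has 6 carbons, so the parent hydride is hexane.
The principal characteristic group is an aldehyde (terminal –CHO), named with the suffix -al.
Number the chain so that the aldehyde carbon is C-1 by definition.
That gives a bromo group at C-2.
Assembling the pieces gives 2-bromohexanal.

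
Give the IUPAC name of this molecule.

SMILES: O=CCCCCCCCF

The longest carbon chain that includes the –CHO group has 8 carbons, so the parent hydride is octane.
An aldehyde (terminal –CHO) is the principal characteristic group, giving the suffix -al.
The numbering direction is chosen so that the aldehyde carbon is C-1 by definition.
This places a fluoro group at C-8.
The name is 8-fluorooctanal.

8-fluorooctanal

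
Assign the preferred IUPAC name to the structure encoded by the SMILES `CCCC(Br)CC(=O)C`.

4-bromoheptan-2-one

The longest carbon chain that includes the carbonyl has 7 carbons, so the parent hydride is heptane.
A ketone (C=O on an internal carbon) is the principal characteristic group, giving the suffix -one.
Choose the numbering such that numbering from this end puts the carbonyl group at C-2 rather than C-6.
This places the carbonyl at C-2; a bromo group at C-4.
Assembling the pieces gives 4-bromoheptan-2-one.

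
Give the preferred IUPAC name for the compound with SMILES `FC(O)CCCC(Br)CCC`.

5-bromo-1-fluorooctan-1-ol

The longest chain bearing the –OH group is 8 carbons long (octane).
An alcohol (–OH) is the principal characteristic group, giving the suffix -ol.
Choose the numbering such that numbering from this end puts the hydroxyl group at C-1 rather than C-8.
That gives the hydroxyl at C-1; a bromo group at C-5; a fluoro group at C-1.
Substituent prefixes are cited in alphabetical order (multiplying prefixes like di-/tri- are ignored for ordering).
Putting it together: 5-bromo-1-fluorooctan-1-ol.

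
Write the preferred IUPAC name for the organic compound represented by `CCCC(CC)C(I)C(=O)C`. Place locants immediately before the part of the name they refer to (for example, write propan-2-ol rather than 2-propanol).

The longest chain bearing the carbonyl is 7 carbons long (heptane).
The principal characteristic group is a ketone (C=O on an internal carbon), named with the suffix -one.
Choose the numbering such that numbering from this end puts the carbonyl group at C-2 rather than C-6.
With this numbering: the carbonyl at C-2; an ethyl group at C-4; an iodo group at C-3.
The substituents are ordered alphabetically, ignoring any di-/tri- multipliers.
Putting it together: 4-ethyl-3-iodoheptan-2-one.

4-ethyl-3-iodoheptan-2-one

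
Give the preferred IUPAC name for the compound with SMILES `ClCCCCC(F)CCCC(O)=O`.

The longest carbon chain that includes the –COOH group has 9 carbons, so the parent hydride is nonane.
The principal characteristic group is a carboxylic acid (terminal –COOH), named with the suffix -oic acid.
Number the chain so that the carboxylic acid carbon is C-1 by definition.
With this numbering: a chloro group at C-9; a fluoro group at C-5.
Substituent prefixes are cited in alphabetical order (multiplying prefixes like di-/tri- are ignored for ordering).
Putting it together: 9-chloro-5-fluorononanoic acid.

9-chloro-5-fluorononanoic acid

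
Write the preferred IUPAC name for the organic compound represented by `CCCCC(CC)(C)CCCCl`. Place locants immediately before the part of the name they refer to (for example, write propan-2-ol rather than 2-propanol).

The parent chain contains 8 carbons (octane).
Choose the numbering such that the substituent locant set {1,4,4} is lower than {5,5,8} at the first point of difference.
That gives a chloro group at C-1; an ethyl group at C-4; a methyl group at C-4.
Prefixes are listed alphabetically: chloro, ethyl, methyl.
Putting it together: 1-chloro-4-ethyl-4-methyloctane.

1-chloro-4-ethyl-4-methyloctane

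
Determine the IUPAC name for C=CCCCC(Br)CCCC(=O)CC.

7-bromododec-11-en-3-one

Counting along the main chain through the carbonyl and the multiple bond gives 12 carbons: the parent is dodecane.
The highest-priority functional group is a ketone (C=O on an internal carbon), so the name ends in -one.
The chain contains a C=C double bond, so the unsaturation ending is -ene.
Choose the numbering such that numbering from this end puts the carbonyl group at C-3 rather than C-10.
That gives the carbonyl at C-3; the double bond between C-11 and C-12; a bromo group at C-7.
Assembling the pieces gives 7-bromododec-11-en-3-one.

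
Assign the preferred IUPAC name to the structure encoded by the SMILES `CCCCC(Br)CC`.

3-bromoheptane

The longest carbon chain is 7 atoms: the parent is heptane.
The numbering direction is chosen so that the substituent locant set {3} is lower than {5} at the first point of difference.
That gives a bromo group at C-3.
Putting it together: 3-bromoheptane.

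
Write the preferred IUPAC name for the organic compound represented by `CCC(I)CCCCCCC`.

3-iododecane

The parent chain contains 10 carbons (decane).
Number the chain so that the substituent locant set {3} is lower than {8} at the first point of difference.
This places an iodo group at C-3.
Assembling the pieces gives 3-iododecane.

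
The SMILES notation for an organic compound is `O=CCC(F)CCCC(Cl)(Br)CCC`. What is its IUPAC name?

7-bromo-7-chloro-3-fluorodecanal

Counting along the main chain through the –CHO group gives 10 carbons: the parent is decane.
An aldehyde (terminal –CHO) is the principal characteristic group, giving the suffix -al.
Number the chain so that the aldehyde carbon is C-1 by definition.
That gives a bromo group at C-7; a chloro group at C-7; a fluoro group at C-3.
Prefixes are listed alphabetically: bromo, chloro, fluoro.
The name is 7-bromo-7-chloro-3-fluorodecanal.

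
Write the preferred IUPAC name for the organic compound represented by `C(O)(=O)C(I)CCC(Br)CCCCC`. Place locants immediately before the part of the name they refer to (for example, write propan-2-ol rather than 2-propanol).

The longest chain bearing the –COOH group is 10 carbons long (decane).
A carboxylic acid (terminal –COOH) is the principal characteristic group, giving the suffix -oic acid.
Choose the numbering such that the carboxylic acid carbon is C-1 by definition.
With this numbering: a bromo group at C-5; an iodo group at C-2.
The substituents are ordered alphabetically, ignoring any di-/tri- multipliers.
Putting it together: 5-bromo-2-iododecanoic acid.

5-bromo-2-iododecanoic acid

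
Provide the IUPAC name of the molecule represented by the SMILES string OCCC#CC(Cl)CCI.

The longest chain bearing the –OH group and the multiple bond is 7 carbons long (heptane).
The principal characteristic group is an alcohol (–OH), named with the suffix -ol.
A C≡C triple bond in the chain gives the infix -yne-.
Number the chain so that numbering from this end puts the hydroxyl group at C-1 rather than C-7.
This places the hydroxyl at C-1; the triple bond between C-3 and C-4; a chloro group at C-5; an iodo group at C-7.
The substituents are ordered alphabetically, ignoring any di-/tri- multipliers.
The name is 5-chloro-7-iodohept-3-yn-1-ol.

5-chloro-7-iodohept-3-yn-1-ol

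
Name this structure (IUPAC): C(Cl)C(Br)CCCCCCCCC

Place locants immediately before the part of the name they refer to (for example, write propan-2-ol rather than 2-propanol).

The longest continuous carbon chain has 11 atoms, so the parent hydride is undecane.
The numbering direction is chosen so that the substituent locant set {1,2} is lower than {10,11} at the first point of difference.
With this numbering: a bromo group at C-2; a chloro group at C-1.
The substituents are ordered alphabetically, ignoring any di-/tri- multipliers.
Putting it together: 2-bromo-1-chloroundecane.

2-bromo-1-chloroundecane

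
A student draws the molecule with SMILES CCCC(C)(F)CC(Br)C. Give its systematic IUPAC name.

The longest continuous carbon chain has 7 atoms, so the parent hydride is heptane.
The numbering direction is chosen so that the substituent locant set {2,4,4} is lower than {4,4,6} at the first point of difference.
With this numbering: a bromo group at C-2; a fluoro group at C-4; a methyl group at C-4.
Substituent prefixes are cited in alphabetical order (multiplying prefixes like di-/tri- are ignored for ordering).
The name is 2-bromo-4-fluoro-4-methylheptane.

2-bromo-4-fluoro-4-methylheptane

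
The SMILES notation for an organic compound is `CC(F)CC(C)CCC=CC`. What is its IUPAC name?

8-fluoro-6-methylnon-2-ene

Counting along the main chain through the multiple bond gives 9 carbons: the parent is nonane.
A C=C double bond in the chain gives the infix -ene-.
Choose the numbering such that numbering from this end puts the double bond at C-2 rather than C-7.
That gives the double bond between C-2 and C-3; a fluoro group at C-8; a methyl group at C-6.
Substituent prefixes are cited in alphabetical order (multiplying prefixes like di-/tri- are ignored for ordering).
Putting it together: 8-fluoro-6-methylnon-2-ene.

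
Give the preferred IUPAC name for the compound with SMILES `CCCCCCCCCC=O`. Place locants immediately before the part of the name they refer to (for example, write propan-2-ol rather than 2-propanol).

decanal

The longest chain bearing the –CHO group is 10 carbons long (decane).
An aldehyde (terminal –CHO) is the principal characteristic group, giving the suffix -al.
Number the chain so that the aldehyde carbon is C-1 by definition.
Assembling the pieces gives decanal.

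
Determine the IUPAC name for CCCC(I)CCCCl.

The parent chain contains 7 carbons (heptane).
Choose the numbering such that the substituent locant set {1,4} is lower than {4,7} at the first point of difference.
With this numbering: a chloro group at C-1; an iodo group at C-4.
Prefixes are listed alphabetically: chloro, iodo.
Putting it together: 1-chloro-4-iodoheptane.

1-chloro-4-iodoheptane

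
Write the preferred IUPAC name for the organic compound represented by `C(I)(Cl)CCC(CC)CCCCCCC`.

The parent chain contains 11 carbons (undecane).
The numbering direction is chosen so that the substituent locant set {1,1,4} is lower than {8,11,11} at the first point of difference.
This places a chloro group at C-1; an ethyl group at C-4; an iodo group at C-1.
Substituent prefixes are cited in alphabetical order (multiplying prefixes like di-/tri- are ignored for ordering).
Assembling the pieces gives 1-chloro-4-ethyl-1-iodoundecane.

1-chloro-4-ethyl-1-iodoundecane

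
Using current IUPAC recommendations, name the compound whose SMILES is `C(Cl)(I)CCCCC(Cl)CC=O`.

3,8-dichloro-8-iodooctanal

The longest carbon chain that includes the –CHO group has 8 carbons, so the parent hydride is octane.
An aldehyde (terminal –CHO) is the principal characteristic group, giving the suffix -al.
Number the chain so that the aldehyde carbon is C-1 by definition.
With this numbering: chloro groups at C-3 and C-8; an iodo group at C-8.
Prefixes are listed alphabetically: chloro, iodo.
Assembling the pieces gives 3,8-dichloro-8-iodooctanal.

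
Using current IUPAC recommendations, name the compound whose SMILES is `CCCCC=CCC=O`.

The longest carbon chain that includes the –CHO group and the multiple bond has 8 carbons, so the parent hydride is octane.
An aldehyde (terminal –CHO) is the principal characteristic group, giving the suffix -al.
There is one C=C double bond, indicated by the ending -ene.
The numbering direction is chosen so that the aldehyde carbon is C-1 by definition.
This places the double bond between C-3 and C-4.
Assembling the pieces gives oct-3-enal.

oct-3-enal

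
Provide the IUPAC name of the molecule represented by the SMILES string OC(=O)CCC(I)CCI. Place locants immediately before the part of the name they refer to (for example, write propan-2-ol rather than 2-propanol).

Counting along the main chain through the –COOH group gives 6 carbons: the parent is hexane.
A carboxylic acid (terminal –COOH) is the principal characteristic group, giving the suffix -oic acid.
Number the chain so that the carboxylic acid carbon is C-1 by definition.
This places iodo groups at C-4 and C-6.
Putting it together: 4,6-diiodohexanoic acid.

4,6-diiodohexanoic acid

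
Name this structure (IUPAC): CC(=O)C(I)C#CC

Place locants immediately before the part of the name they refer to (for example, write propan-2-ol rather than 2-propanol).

Counting along the main chain through the carbonyl and the multiple bond gives 6 carbons: the parent is hexane.
A ketone (C=O on an internal carbon) is the principal characteristic group, giving the suffix -one.
There is one C≡C triple bond, indicated by the ending -yne.
Number the chain so that numbering from this end puts the carbonyl group at C-2 rather than C-5.
This places the carbonyl at C-2; the triple bond between C-4 and C-5; an iodo group at C-3.
The name is 3-iodohex-4-yn-2-one.

3-iodohex-4-yn-2-one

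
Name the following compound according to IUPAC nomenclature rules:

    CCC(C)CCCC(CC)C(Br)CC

3-bromo-4-ethyl-8-methyldecane

The longest continuous carbon chain has 10 atoms, so the parent hydride is decane.
The numbering direction is chosen so that the substituent locant set {3,4,8} is lower than {3,7,8} at the first point of difference.
With this numbering: a bromo group at C-3; an ethyl group at C-4; a methyl group at C-8.
Substituent prefixes are cited in alphabetical order (multiplying prefixes like di-/tri- are ignored for ordering).
The name is 3-bromo-4-ethyl-8-methyldecane.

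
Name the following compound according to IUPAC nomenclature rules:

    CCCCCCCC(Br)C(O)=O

The longest chain bearing the –COOH group is 9 carbons long (nonane).
The principal characteristic group is a carboxylic acid (terminal –COOH), named with the suffix -oic acid.
Choose the numbering such that the carboxylic acid carbon is C-1 by definition.
With this numbering: a bromo group at C-2.
Assembling the pieces gives 2-bromononanoic acid.

2-bromononanoic acid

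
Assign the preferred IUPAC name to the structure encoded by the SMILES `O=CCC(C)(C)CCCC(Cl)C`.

The longest chain bearing the –CHO group is 8 carbons long (octane).
The principal characteristic group is an aldehyde (terminal –CHO), named with the suffix -al.
Number the chain so that the aldehyde carbon is C-1 by definition.
That gives a chloro group at C-7; two methyl groups at C-3.
Substituent prefixes are cited in alphabetical order (multiplying prefixes like di-/tri- are ignored for ordering).
Putting it together: 7-chloro-3,3-dimethyloctanal.

7-chloro-3,3-dimethyloctanal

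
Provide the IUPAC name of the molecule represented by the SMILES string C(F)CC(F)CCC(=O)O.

Counting along the main chain through the –COOH group gives 6 carbons: the parent is hexane.
A carboxylic acid (terminal –COOH) is the principal characteristic group, giving the suffix -oic acid.
Choose the numbering such that the carboxylic acid carbon is C-1 by definition.
With this numbering: fluoro groups at C-4 and C-6.
Assembling the pieces gives 4,6-difluorohexanoic acid.

4,6-difluorohexanoic acid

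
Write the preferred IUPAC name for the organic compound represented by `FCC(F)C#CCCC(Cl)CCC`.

7-chloro-1,2-difluorodec-3-yne

The longest carbon chain that includes the multiple bond has 10 carbons, so the parent hydride is decane.
The chain contains a C≡C triple bond, so the unsaturation ending is -yne.
Number the chain so that numbering from this end puts the triple bond at C-3 rather than C-7.
This places the triple bond between C-3 and C-4; a chloro group at C-7; fluoro groups at C-1 and C-2.
The substituents are ordered alphabetically, ignoring any di-/tri- multipliers.
Assembling the pieces gives 7-chloro-1,2-difluorodec-3-yne.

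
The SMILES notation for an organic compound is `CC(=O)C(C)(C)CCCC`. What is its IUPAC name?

The longest chain bearing the carbonyl is 7 carbons long (heptane).
The highest-priority functional group is a ketone (C=O on an internal carbon), so the name ends in -one.
The numbering direction is chosen so that numbering from this end puts the carbonyl group at C-2 rather than C-6.
That gives the carbonyl at C-2; two methyl groups at C-3.
The name is 3,3-dimethylheptan-2-one.

3,3-dimethylheptan-2-one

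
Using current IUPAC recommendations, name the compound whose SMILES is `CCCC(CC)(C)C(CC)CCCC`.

4,5-diethyl-4-methylnonane

The longest continuous carbon chain has 9 atoms, so the parent hydride is nonane.
Choose the numbering such that the substituent locant set {4,4,5} is lower than {5,6,6} at the first point of difference.
That gives ethyl groups at C-4 and C-5; a methyl group at C-4.
The substituents are ordered alphabetically, ignoring any di-/tri- multipliers.
Assembling the pieces gives 4,5-diethyl-4-methylnonane.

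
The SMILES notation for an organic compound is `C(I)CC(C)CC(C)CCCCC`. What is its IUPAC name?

1-iodo-3,5-dimethyldecane

The parent chain contains 10 carbons (decane).
Choose the numbering such that the substituent locant set {1,3,5} is lower than {6,8,10} at the first point of difference.
This places an iodo group at C-1; methyl groups at C-3 and C-5.
Substituent prefixes are cited in alphabetical order (multiplying prefixes like di-/tri- are ignored for ordering).
Assembling the pieces gives 1-iodo-3,5-dimethyldecane.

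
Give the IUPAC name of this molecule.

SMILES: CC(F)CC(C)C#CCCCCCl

The longest chain bearing the multiple bond is 10 carbons long (decane).
There is one C≡C triple bond, indicated by the ending -yne.
Choose the numbering such that the substituent locant set {1,7,9} is lower than {2,4,10} at the first point of difference.
With this numbering: the triple bond between C-5 and C-6; a chloro group at C-1; a fluoro group at C-9; a methyl group at C-7.
Substituent prefixes are cited in alphabetical order (multiplying prefixes like di-/tri- are ignored for ordering).
Assembling the pieces gives 1-chloro-9-fluoro-7-methyldec-5-yne.

1-chloro-9-fluoro-7-methyldec-5-yne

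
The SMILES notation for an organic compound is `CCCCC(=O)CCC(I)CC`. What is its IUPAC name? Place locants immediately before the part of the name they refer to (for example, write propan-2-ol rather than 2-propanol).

8-iododecan-5-one

The longest carbon chain that includes the carbonyl has 10 carbons, so the parent hydride is decane.
The highest-priority functional group is a ketone (C=O on an internal carbon), so the name ends in -one.
Number the chain so that numbering from this end puts the carbonyl group at C-5 rather than C-6.
That gives the carbonyl at C-5; an iodo group at C-8.
The name is 8-iododecan-5-one.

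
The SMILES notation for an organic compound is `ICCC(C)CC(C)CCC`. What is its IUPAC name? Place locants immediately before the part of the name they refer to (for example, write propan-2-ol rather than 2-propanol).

The longest carbon chain is 8 atoms: the parent is octane.
The numbering direction is chosen so that the substituent locant set {1,3,5} is lower than {4,6,8} at the first point of difference.
With this numbering: an iodo group at C-1; methyl groups at C-3 and C-5.
The substituents are ordered alphabetically, ignoring any di-/tri- multipliers.
Assembling the pieces gives 1-iodo-3,5-dimethyloctane.

1-iodo-3,5-dimethyloctane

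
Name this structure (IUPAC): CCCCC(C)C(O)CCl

The longest chain bearing the –OH group is 7 carbons long (heptane).
An alcohol (–OH) is the principal characteristic group, giving the suffix -ol.
Number the chain so that numbering from this end puts the hydroxyl group at C-2 rather than C-6.
With this numbering: the hydroxyl at C-2; a chloro group at C-1; a methyl group at C-3.
Prefixes are listed alphabetically: chloro, methyl.
Putting it together: 1-chloro-3-methylheptan-2-ol.

1-chloro-3-methylheptan-2-ol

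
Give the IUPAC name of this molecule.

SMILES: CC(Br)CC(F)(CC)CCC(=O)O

Counting along the main chain through the –COOH group gives 7 carbons: the parent is heptane.
The principal characteristic group is a carboxylic acid (terminal –COOH), named with the suffix -oic acid.
The numbering direction is chosen so that the carboxylic acid carbon is C-1 by definition.
With this numbering: a bromo group at C-6; an ethyl group at C-4; a fluoro group at C-4.
Prefixes are listed alphabetically: bromo, ethyl, fluoro.
Assembling the pieces gives 6-bromo-4-ethyl-4-fluoroheptanoic acid.

6-bromo-4-ethyl-4-fluoroheptanoic acid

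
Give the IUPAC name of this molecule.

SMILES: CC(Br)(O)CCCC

2-bromohexan-2-ol

The longest carbon chain that includes the –OH group has 6 carbons, so the parent hydride is hexane.
An alcohol (–OH) is the principal characteristic group, giving the suffix -ol.
Choose the numbering such that numbering from this end puts the hydroxyl group at C-2 rather than C-5.
That gives the hydroxyl at C-2; a bromo group at C-2.
Putting it together: 2-bromohexan-2-ol.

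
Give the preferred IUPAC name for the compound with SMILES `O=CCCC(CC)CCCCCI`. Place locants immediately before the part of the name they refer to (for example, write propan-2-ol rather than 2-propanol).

The longest carbon chain that includes the –CHO group has 9 carbons, so the parent hydride is nonane.
An aldehyde (terminal –CHO) is the principal characteristic group, giving the suffix -al.
Choose the numbering such that the aldehyde carbon is C-1 by definition.
This places an ethyl group at C-4; an iodo group at C-9.
The substituents are ordered alphabetically, ignoring any di-/tri- multipliers.
The name is 4-ethyl-9-iodononanal.

4-ethyl-9-iodononanal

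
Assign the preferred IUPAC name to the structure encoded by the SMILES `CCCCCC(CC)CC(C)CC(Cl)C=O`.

The longest chain bearing the –CHO group is 11 carbons long (undecane).
An aldehyde (terminal –CHO) is the principal characteristic group, giving the suffix -al.
Number the chain so that the aldehyde carbon is C-1 by definition.
With this numbering: a chloro group at C-2; an ethyl group at C-6; a methyl group at C-4.
The substituents are ordered alphabetically, ignoring any di-/tri- multipliers.
Assembling the pieces gives 2-chloro-6-ethyl-4-methylundecanal.

2-chloro-6-ethyl-4-methylundecanal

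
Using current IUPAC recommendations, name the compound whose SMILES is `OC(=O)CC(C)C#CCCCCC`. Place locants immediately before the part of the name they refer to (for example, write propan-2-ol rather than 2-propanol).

The longest carbon chain that includes the –COOH group and the multiple bond has 10 carbons, so the parent hydride is decane.
The highest-priority functional group is a carboxylic acid (terminal –COOH), so the name ends in -oic acid.
There is one C≡C triple bond, indicated by the ending -yne.
Choose the numbering such that the carboxylic acid carbon is C-1 by definition.
With this numbering: the triple bond between C-4 and C-5; a methyl group at C-3.
The name is 3-methyldec-4-ynoic acid.

3-methyldec-4-ynoic acid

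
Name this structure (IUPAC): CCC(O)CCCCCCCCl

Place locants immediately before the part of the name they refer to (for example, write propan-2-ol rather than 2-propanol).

10-chlorodecan-3-ol

The longest chain bearing the –OH group is 10 carbons long (decane).
An alcohol (–OH) is the principal characteristic group, giving the suffix -ol.
The numbering direction is chosen so that numbering from this end puts the hydroxyl group at C-3 rather than C-8.
This places the hydroxyl at C-3; a chloro group at C-10.
The name is 10-chlorodecan-3-ol.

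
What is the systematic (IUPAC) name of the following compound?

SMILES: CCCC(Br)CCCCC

The longest carbon chain is 9 atoms: the parent is nonane.
Number the chain so that the substituent locant set {4} is lower than {6} at the first point of difference.
That gives a bromo group at C-4.
Assembling the pieces gives 4-bromononane.

4-bromononane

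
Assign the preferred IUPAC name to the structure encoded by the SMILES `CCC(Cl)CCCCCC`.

The longest continuous carbon chain has 9 atoms, so the parent hydride is nonane.
The numbering direction is chosen so that the substituent locant set {3} is lower than {7} at the first point of difference.
With this numbering: a chloro group at C-3.
The name is 3-chlorononane.

3-chlorononane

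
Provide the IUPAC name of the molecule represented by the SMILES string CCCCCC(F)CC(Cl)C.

The longest continuous carbon chain has 9 atoms, so the parent hydride is nonane.
Number the chain so that the substituent locant set {2,4} is lower than {6,8} at the first point of difference.
That gives a chloro group at C-2; a fluoro group at C-4.
The substituents are ordered alphabetically, ignoring any di-/tri- multipliers.
Assembling the pieces gives 2-chloro-4-fluorononane.

2-chloro-4-fluorononane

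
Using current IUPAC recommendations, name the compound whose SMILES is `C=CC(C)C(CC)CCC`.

The longest carbon chain that includes the multiple bond has 7 carbons, so the parent hydride is heptane.
A C=C double bond in the chain gives the infix -ene-.
Number the chain so that numbering from this end puts the double bond at C-1 rather than C-6.
This places the double bond between C-1 and C-2; an ethyl group at C-4; a methyl group at C-3.
Substituent prefixes are cited in alphabetical order (multiplying prefixes like di-/tri- are ignored for ordering).
Assembling the pieces gives 4-ethyl-3-methylhept-1-ene.

4-ethyl-3-methylhept-1-ene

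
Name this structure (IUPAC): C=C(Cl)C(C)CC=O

The longest carbon chain that includes the –CHO group and the multiple bond has 5 carbons, so the parent hydride is pentane.
The highest-priority functional group is an aldehyde (terminal –CHO), so the name ends in -al.
The chain contains a C=C double bond, so the unsaturation ending is -ene.
The numbering direction is chosen so that the aldehyde carbon is C-1 by definition.
That gives the double bond between C-4 and C-5; a chloro group at C-4; a methyl group at C-3.
Substituent prefixes are cited in alphabetical order (multiplying prefixes like di-/tri- are ignored for ordering).
Assembling the pieces gives 4-chloro-3-methylpent-4-enal.

4-chloro-3-methylpent-4-enal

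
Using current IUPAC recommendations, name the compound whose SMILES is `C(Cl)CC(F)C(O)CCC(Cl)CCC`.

The longest chain bearing the –OH group is 10 carbons long (decane).
The highest-priority functional group is an alcohol (–OH), so the name ends in -ol.
Number the chain so that numbering from this end puts the hydroxyl group at C-4 rather than C-7.
With this numbering: the hydroxyl at C-4; chloro groups at C-1 and C-7; a fluoro group at C-3.
Substituent prefixes are cited in alphabetical order (multiplying prefixes like di-/tri- are ignored for ordering).
The name is 1,7-dichloro-3-fluorodecan-4-ol.

1,7-dichloro-3-fluorodecan-4-ol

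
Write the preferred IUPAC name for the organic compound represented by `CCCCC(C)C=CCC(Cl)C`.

The longest chain bearing the multiple bond is 10 carbons long (decane).
There is one C=C double bond, indicated by the ending -ene.
The numbering direction is chosen so that numbering from this end puts the double bond at C-4 rather than C-6.
This places the double bond between C-4 and C-5; a chloro group at C-2; a methyl group at C-6.
The substituents are ordered alphabetically, ignoring any di-/tri- multipliers.
Assembling the pieces gives 2-chloro-6-methyldec-4-ene.

2-chloro-6-methyldec-4-ene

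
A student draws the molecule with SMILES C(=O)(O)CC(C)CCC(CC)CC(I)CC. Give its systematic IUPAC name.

The longest chain bearing the –COOH group is 10 carbons long (decane).
The highest-priority functional group is a carboxylic acid (terminal –COOH), so the name ends in -oic acid.
The numbering direction is chosen so that the carboxylic acid carbon is C-1 by definition.
With this numbering: an ethyl group at C-6; an iodo group at C-8; a methyl group at C-3.
Substituent prefixes are cited in alphabetical order (multiplying prefixes like di-/tri- are ignored for ordering).
The name is 6-ethyl-8-iodo-3-methyldecanoic acid.

6-ethyl-8-iodo-3-methyldecanoic acid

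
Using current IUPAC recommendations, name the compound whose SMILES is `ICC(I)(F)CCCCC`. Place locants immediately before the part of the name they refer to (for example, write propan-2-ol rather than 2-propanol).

The parent chain contains 7 carbons (heptane).
Choose the numbering such that the substituent locant set {1,2,2} is lower than {6,6,7} at the first point of difference.
This places a fluoro group at C-2; iodo groups at C-1 and C-2.
Prefixes are listed alphabetically: fluoro, iodo.
The name is 2-fluoro-1,2-diiodoheptane.

2-fluoro-1,2-diiodoheptane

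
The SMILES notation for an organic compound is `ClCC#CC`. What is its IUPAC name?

The longest carbon chain that includes the multiple bond has 4 carbons, so the parent hydride is butane.
The chain contains a C≡C triple bond, so the unsaturation ending is -yne.
The numbering direction is chosen so that the substituent locant set {1} is lower than {4} at the first point of difference.
This places the triple bond between C-2 and C-3; a chloro group at C-1.
Putting it together: 1-chlorobut-2-yne.

1-chlorobut-2-yne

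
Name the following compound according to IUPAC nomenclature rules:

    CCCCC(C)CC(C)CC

3,5-dimethylnonane

The parent chain contains 9 carbons (nonane).
The numbering direction is chosen so that the substituent locant set {3,5} is lower than {5,7} at the first point of difference.
This places methyl groups at C-3 and C-5.
The name is 3,5-dimethylnonane.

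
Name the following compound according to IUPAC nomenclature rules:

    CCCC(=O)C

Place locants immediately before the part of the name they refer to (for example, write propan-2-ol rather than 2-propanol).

Counting along the main chain through the carbonyl gives 5 carbons: the parent is pentane.
The highest-priority functional group is a ketone (C=O on an internal carbon), so the name ends in -one.
Choose the numbering such that numbering from this end puts the carbonyl group at C-2 rather than C-4.
This places the carbonyl at C-2.
The name is pentan-2-one.

pentan-2-one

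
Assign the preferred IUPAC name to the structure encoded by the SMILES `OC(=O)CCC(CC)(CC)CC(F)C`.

4,4-diethyl-6-fluoroheptanoic acid

The longest carbon chain that includes the –COOH group has 7 carbons, so the parent hydride is heptane.
A carboxylic acid (terminal –COOH) is the principal characteristic group, giving the suffix -oic acid.
Choose the numbering such that the carboxylic acid carbon is C-1 by definition.
This places two ethyl groups at C-4; a fluoro group at C-6.
Substituent prefixes are cited in alphabetical order (multiplying prefixes like di-/tri- are ignored for ordering).
Assembling the pieces gives 4,4-diethyl-6-fluoroheptanoic acid.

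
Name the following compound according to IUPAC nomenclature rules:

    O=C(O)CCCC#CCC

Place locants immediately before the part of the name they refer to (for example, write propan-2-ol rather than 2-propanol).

oct-5-ynoic acid

The longest carbon chain that includes the –COOH group and the multiple bond has 8 carbons, so the parent hydride is octane.
The principal characteristic group is a carboxylic acid (terminal –COOH), named with the suffix -oic acid.
The chain contains a C≡C triple bond, so the unsaturation ending is -yne.
Choose the numbering such that the carboxylic acid carbon is C-1 by definition.
With this numbering: the triple bond between C-5 and C-6.
The name is oct-5-ynoic acid.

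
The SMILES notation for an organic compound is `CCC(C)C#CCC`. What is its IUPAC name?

The longest chain bearing the multiple bond is 7 carbons long (heptane).
The chain contains a C≡C triple bond, so the unsaturation ending is -yne.
Choose the numbering such that numbering from this end puts the triple bond at C-3 rather than C-4.
With this numbering: the triple bond between C-3 and C-4; a methyl group at C-5.
The name is 5-methylhept-3-yne.

5-methylhept-3-yne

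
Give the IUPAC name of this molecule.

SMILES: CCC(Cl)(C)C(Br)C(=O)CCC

5-bromo-6-chloro-6-methyloctan-4-one

Counting along the main chain through the carbonyl gives 8 carbons: the parent is octane.
A ketone (C=O on an internal carbon) is the principal characteristic group, giving the suffix -one.
Number the chain so that numbering from this end puts the carbonyl group at C-4 rather than C-5.
With this numbering: the carbonyl at C-4; a bromo group at C-5; a chloro group at C-6; a methyl group at C-6.
The substituents are ordered alphabetically, ignoring any di-/tri- multipliers.
Putting it together: 5-bromo-6-chloro-6-methyloctan-4-one.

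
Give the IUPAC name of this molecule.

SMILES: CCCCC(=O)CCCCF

The longest chain bearing the carbonyl is 9 carbons long (nonane).
The highest-priority functional group is a ketone (C=O on an internal carbon), so the name ends in -one.
The numbering direction is chosen so that the substituent locant set {1} is lower than {9} at the first point of difference.
That gives the carbonyl at C-5; a fluoro group at C-1.
The name is 1-fluorononan-5-one.

1-fluorononan-5-one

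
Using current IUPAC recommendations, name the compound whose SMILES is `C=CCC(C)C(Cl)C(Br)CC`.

6-bromo-5-chloro-4-methyloct-1-ene

Counting along the main chain through the multiple bond gives 8 carbons: the parent is octane.
A C=C double bond in the chain gives the infix -ene-.
Number the chain so that numbering from this end puts the double bond at C-1 rather than C-7.
That gives the double bond between C-1 and C-2; a bromo group at C-6; a chloro group at C-5; a methyl group at C-4.
The substituents are ordered alphabetically, ignoring any di-/tri- multipliers.
Putting it together: 6-bromo-5-chloro-4-methyloct-1-ene.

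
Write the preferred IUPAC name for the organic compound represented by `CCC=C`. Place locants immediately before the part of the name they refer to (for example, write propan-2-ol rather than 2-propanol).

but-1-ene

Counting along the main chain through the multiple bond gives 4 carbons: the parent is butane.
The chain contains a C=C double bond, so the unsaturation ending is -ene.
Choose the numbering such that numbering from this end puts the double bond at C-1 rather than C-3.
That gives the double bond between C-1 and C-2.
The name is but-1-ene.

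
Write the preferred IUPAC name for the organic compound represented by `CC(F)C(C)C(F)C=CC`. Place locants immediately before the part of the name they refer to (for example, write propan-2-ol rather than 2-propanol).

The longest carbon chain that includes the multiple bond has 7 carbons, so the parent hydride is heptane.
There is one C=C double bond, indicated by the ending -ene.
The numbering direction is chosen so that numbering from this end puts the double bond at C-2 rather than C-5.
With this numbering: the double bond between C-2 and C-3; fluoro groups at C-4 and C-6; a methyl group at C-5.
Prefixes are listed alphabetically: fluoro, methyl.
Putting it together: 4,6-difluoro-5-methylhept-2-ene.

4,6-difluoro-5-methylhept-2-ene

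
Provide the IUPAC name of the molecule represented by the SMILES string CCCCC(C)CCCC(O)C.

6-methyldecan-2-ol

The longest carbon chain that includes the –OH group has 10 carbons, so the parent hydride is decane.
An alcohol (–OH) is the principal characteristic group, giving the suffix -ol.
Choose the numbering such that numbering from this end puts the hydroxyl group at C-2 rather than C-9.
That gives the hydroxyl at C-2; a methyl group at C-6.
Putting it together: 6-methyldecan-2-ol.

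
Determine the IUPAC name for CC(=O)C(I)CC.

3-iodopentan-2-one

Counting along the main chain through the carbonyl gives 5 carbons: the parent is pentane.
A ketone (C=O on an internal carbon) is the principal characteristic group, giving the suffix -one.
Number the chain so that numbering from this end puts the carbonyl group at C-2 rather than C-4.
With this numbering: the carbonyl at C-2; an iodo group at C-3.
The name is 3-iodopentan-2-one.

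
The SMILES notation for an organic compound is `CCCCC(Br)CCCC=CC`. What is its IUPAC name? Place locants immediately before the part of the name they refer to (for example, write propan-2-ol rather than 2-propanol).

7-bromoundec-2-ene

Counting along the main chain through the multiple bond gives 11 carbons: the parent is undecane.
A C=C double bond in the chain gives the infix -ene-.
Number the chain so that numbering from this end puts the double bond at C-2 rather than C-9.
This places the double bond between C-2 and C-3; a bromo group at C-7.
Assembling the pieces gives 7-bromoundec-2-ene.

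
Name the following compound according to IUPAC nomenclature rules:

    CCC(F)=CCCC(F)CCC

Counting along the main chain through the multiple bond gives 10 carbons: the parent is decane.
A C=C double bond in the chain gives the infix -ene-.
Number the chain so that numbering from this end puts the double bond at C-3 rather than C-7.
This places the double bond between C-3 and C-4; fluoro groups at C-3 and C-7.
Assembling the pieces gives 3,7-difluorodec-3-ene.

3,7-difluorodec-3-ene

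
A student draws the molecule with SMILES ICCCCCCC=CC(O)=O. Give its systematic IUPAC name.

Counting along the main chain through the –COOH group and the multiple bond gives 9 carbons: the parent is nonane.
The principal characteristic group is a carboxylic acid (terminal –COOH), named with the suffix -oic acid.
A C=C double bond in the chain gives the infix -ene-.
Choose the numbering such that the carboxylic acid carbon is C-1 by definition.
That gives the double bond between C-2 and C-3; an iodo group at C-9.
Assembling the pieces gives 9-iodonon-2-enoic acid.

9-iodonon-2-enoic acid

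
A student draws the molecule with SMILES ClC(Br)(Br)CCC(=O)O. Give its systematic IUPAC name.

The longest chain bearing the –COOH group is 4 carbons long (butane).
The highest-priority functional group is a carboxylic acid (terminal –COOH), so the name ends in -oic acid.
Choose the numbering such that the carboxylic acid carbon is C-1 by definition.
That gives two bromo groups at C-4; a chloro group at C-4.
Prefixes are listed alphabetically: bromo, chloro.
Putting it together: 4,4-dibromo-4-chlorobutanoic acid.

4,4-dibromo-4-chlorobutanoic acid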